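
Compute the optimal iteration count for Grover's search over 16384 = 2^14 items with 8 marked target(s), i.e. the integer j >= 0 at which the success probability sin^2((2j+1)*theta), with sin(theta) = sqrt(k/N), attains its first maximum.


After j Grover iterations the success probability is P(j) = sin^2((2j+1)*theta), where sin(theta) = sqrt(k/N).
N = 2^14 = 16384, k = 8
sin(theta) = sqrt(k/N) = 0.02209708691
theta = arcsin(sqrt(k/N)) = 0.02209888557 rad
P(j) reaches its first maximum when (2j+1)*theta is as close as possible to pi/2, i.e. j = round(pi/(4*theta) - 1/2).
pi/(4*theta) - 1/2 = 35.0402
(For comparison, the common estimate pi/4 * sqrt(N/k) = 35.5431; the exact maximiser is used here.)
Optimal iterations = 35

35


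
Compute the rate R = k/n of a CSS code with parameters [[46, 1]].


Code rate R = k/n
= 1/46
= 0.0217

0.0217


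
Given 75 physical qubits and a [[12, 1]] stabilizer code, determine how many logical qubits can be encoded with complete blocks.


Each code block uses 12 physical qubits for 1 logical qubit(s).
Number of complete blocks = floor(75 / 12) = 6
Logical qubits = 6 * 1
= 6

6


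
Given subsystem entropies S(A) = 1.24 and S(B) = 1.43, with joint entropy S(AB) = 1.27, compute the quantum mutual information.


I(A:B) = S(A) + S(B) - S(AB)
= 1.24 + 1.43 - 1.27
= 1.4000

1.4000


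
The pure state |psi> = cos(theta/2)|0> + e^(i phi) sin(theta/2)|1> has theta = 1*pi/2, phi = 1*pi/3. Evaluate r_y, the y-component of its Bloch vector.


theta = 1.5708, phi = 1.0472
r_y = sin(theta)*sin(phi) = 1.0000 * 0.8660
r_y = 0.8660

0.8660


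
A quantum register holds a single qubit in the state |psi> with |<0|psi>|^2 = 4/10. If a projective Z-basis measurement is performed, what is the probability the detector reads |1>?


|alpha|^2 = 4/10 = 0.4000
|beta|^2 = 1 - 4/10 = 6/10 = 0.6000
P(|1>) = |beta|^2 = 0.6000

0.6000


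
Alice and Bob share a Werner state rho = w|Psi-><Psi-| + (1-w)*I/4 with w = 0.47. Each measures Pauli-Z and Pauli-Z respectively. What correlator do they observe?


|Psi-> = (|01> - |10>)/sqrt(2)
For the pure Bell state, <Z_A Z_B> = -1 (Bell-state Pauli correlator).
The maximally-mixed part I/4 has tr(I/4 * P tensor P) = 0 for any traceless Pauli P.
So <Z_A Z_B>_rho = w * (-1) + (1 - w) * 0
= 0.47 * (-1)
= -0.4700

-0.4700


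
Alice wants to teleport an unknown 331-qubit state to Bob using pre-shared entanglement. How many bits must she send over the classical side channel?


Quantum teleportation requires 2 classical bits per qubit teleported.
331 qubit(s) -> 2 * 331 = 662 classical bits

662


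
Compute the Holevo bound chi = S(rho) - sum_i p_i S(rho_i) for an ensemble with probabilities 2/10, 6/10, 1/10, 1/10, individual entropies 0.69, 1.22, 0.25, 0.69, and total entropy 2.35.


chi = S(rho) - sum_i p_i * S(rho_i)
Weighted entropy = 2/10 * 0.69 + 6/10 * 1.22 + 1/10 * 0.25 + 1/10 * 0.69
= 0.9640
chi = 2.35 - 0.9640
= 1.3860

1.3860


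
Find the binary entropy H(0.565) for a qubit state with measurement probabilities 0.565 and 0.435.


S = -p*log2(p) - (1-p)*log2(1-p)
p = 0.5650, 1-p = 0.4350
= -0.5650 * log2(0.5650) - 0.4350 * log2(0.4350)
= -(-0.4654) - (-0.5224)
= 0.9878

0.9878


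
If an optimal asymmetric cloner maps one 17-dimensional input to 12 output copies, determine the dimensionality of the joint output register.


Output space = H^(tensor 12) where dim(H) = 17
dim = 17^12
= 289 (after 2 factors)
= 4913 (after 3 factors)
= 83521 (after 4 factors)
= 1419857 (after 5 factors)
= 24137569 (after 6 factors)
= 410338673 (after 7 factors)
= 6975757441 (after 8 factors)
= 118587876497 (after 9 factors)
= 2015993900449 (after 10 factors)
= 34271896307633 (after 11 factors)
= 582622237229761 (after 12 factors)
= 582622237229761

582622237229761


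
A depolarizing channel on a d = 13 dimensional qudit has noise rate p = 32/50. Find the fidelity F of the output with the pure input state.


F = (1-p) + p/d
= (1 - 0.6400) + 0.6400/13
= 0.3600 + 0.0492
= 0.4092

0.4092


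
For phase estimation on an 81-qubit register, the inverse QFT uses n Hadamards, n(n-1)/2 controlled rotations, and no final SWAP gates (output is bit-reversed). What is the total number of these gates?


Hadamard gates: 81
Controlled rotations: n*(n-1)/2 = 81*80/2 = 3240
SWAP gates: 0 (omitted)
Total = 81 + 3240
= 3321

3321


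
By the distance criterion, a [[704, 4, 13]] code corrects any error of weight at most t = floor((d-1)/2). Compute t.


Code parameters: [[704, 4, 13]], distance d = 13.
Number of correctable errors = floor((d-1)/2)
= floor((13 - 1)/2)
= floor(12/2)
= 6

6


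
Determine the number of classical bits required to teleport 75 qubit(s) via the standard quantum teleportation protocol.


Quantum teleportation requires 2 classical bits per qubit teleported.
75 qubit(s) -> 2 * 75 = 150 classical bits

150


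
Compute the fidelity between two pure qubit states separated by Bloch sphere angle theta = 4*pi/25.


For states separated by angle theta on Bloch sphere:
F = cos^2(theta/2)
theta = 4*pi/25 = 0.5027
theta/2 = 0.2513
cos(theta/2) = 0.9686
F = 0.9382

0.9382


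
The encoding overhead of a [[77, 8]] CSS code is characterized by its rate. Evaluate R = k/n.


Code rate R = k/n
= 8/77
= 0.1039

0.1039


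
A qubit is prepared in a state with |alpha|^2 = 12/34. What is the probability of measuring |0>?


|alpha|^2 = 12/34 = 0.3529
|beta|^2 = 1 - 12/34 = 22/34 = 0.6471
P(|0>) = |alpha|^2 = 0.3529

0.3529


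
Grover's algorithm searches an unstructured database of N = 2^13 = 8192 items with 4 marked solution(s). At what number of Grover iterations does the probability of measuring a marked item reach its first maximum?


After j Grover iterations the success probability is P(j) = sin^2((2j+1)*theta), where sin(theta) = sqrt(k/N).
N = 2^13 = 8192, k = 4
sin(theta) = sqrt(k/N) = 0.02209708691
theta = arcsin(sqrt(k/N)) = 0.02209888557 rad
P(j) reaches its first maximum when (2j+1)*theta is as close as possible to pi/2, i.e. j = round(pi/(4*theta) - 1/2).
pi/(4*theta) - 1/2 = 35.0402
(For comparison, the common estimate pi/4 * sqrt(N/k) = 35.5431; the exact maximiser is used here.)
Optimal iterations = 35

35


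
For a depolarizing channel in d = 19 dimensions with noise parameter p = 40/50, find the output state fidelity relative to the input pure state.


F = (1-p) + p/d
= (1 - 0.8000) + 0.8000/19
= 0.2000 + 0.0421
= 0.2421

0.2421


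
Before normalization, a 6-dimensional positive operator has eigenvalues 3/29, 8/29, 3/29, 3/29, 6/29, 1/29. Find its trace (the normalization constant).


tr(M) = sum of eigenvalues
= 3/29 + 8/29 + 3/29 + 3/29 + 6/29 + 1/29
= 24/29
= 0.8276

0.8276


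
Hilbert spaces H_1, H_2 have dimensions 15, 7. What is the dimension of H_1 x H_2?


dim(H_1 x H_2) = 15 * 7
= 105

105


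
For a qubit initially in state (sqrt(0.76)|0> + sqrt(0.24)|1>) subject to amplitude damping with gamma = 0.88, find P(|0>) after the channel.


For amplitude damping with parameter gamma on state sqrt(a)|0> + sqrt(b)|1>:
alpha^2 = 0.76, beta^2 = 0.24
P(|0>) = alpha^2 + gamma * beta^2
= 0.76 + 0.88 * 0.24
= 0.76 + 0.2112
= 0.9712

0.9712


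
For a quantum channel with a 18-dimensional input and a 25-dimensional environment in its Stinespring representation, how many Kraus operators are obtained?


Tracing out the environment in an orthonormal basis {|i>_E} gives Kraus operators K_i = <i|_E U |0>_E.
Number of Kraus operators = dim(H_env) = d_env
= 25

25


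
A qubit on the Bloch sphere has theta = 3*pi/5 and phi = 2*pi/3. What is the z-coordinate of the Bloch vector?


theta = 1.8850, phi = 2.0944
r_z = cos(theta) = -0.3090

-0.3090


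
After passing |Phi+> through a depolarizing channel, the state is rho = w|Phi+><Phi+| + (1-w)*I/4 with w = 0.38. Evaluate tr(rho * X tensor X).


|Phi+> = (|00> + |11>)/sqrt(2)
For the pure Bell state, <X_A X_B> = +1 (Bell-state Pauli correlator).
The maximally-mixed part I/4 has tr(I/4 * P tensor P) = 0 for any traceless Pauli P.
So <X_A X_B>_rho = w * (+1) + (1 - w) * 0
= 0.38 * (+1)
= 0.3800

0.3800


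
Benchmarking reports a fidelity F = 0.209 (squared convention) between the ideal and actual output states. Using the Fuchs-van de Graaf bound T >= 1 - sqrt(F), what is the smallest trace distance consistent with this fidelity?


Fuchs-van de Graaf (squared-fidelity convention): 1 - sqrt(F) <= T <= sqrt(1 - F).
Lower bound: T >= 1 - sqrt(F)
sqrt(F) = sqrt(0.209) = 0.4572
T >= 1 - 0.4572
T >= 0.5428

0.5428


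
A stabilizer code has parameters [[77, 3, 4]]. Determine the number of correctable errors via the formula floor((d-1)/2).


Code parameters: [[77, 3, 4]], distance d = 4.
Number of correctable errors = floor((d-1)/2)
= floor((4 - 1)/2)
= floor(3/2)
= 1

1


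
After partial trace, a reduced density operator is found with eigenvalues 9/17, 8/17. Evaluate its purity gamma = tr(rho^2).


tr(rho^2) = sum of eigenvalues squared
= (9/17)^2 + (8/17)^2
= (81 + 64) / 289
= 145/289
= 0.5017

0.5017


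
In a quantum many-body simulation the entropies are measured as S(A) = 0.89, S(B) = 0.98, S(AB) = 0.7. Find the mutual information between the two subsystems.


I(A:B) = S(A) + S(B) - S(AB)
= 0.89 + 0.98 - 0.7
= 1.1700

1.1700


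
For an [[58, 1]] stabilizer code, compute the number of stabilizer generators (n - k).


For an [[n,k]] stabilizer code:
Number of stabilizer generators = n - k
= 58 - 1
= 57

57


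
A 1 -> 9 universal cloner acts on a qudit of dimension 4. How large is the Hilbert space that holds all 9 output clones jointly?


Output space = H^(tensor 9) where dim(H) = 4
dim = 4^9
= 16 (after 2 factors)
= 64 (after 3 factors)
= 256 (after 4 factors)
= 1024 (after 5 factors)
= 4096 (after 6 factors)
= 16384 (after 7 factors)
= 65536 (after 8 factors)
= 262144 (after 9 factors)
= 262144

262144


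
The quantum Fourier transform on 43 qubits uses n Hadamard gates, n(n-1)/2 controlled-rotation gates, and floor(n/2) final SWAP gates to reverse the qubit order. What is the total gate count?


Hadamard gates: 43
Controlled rotations: n*(n-1)/2 = 43*42/2 = 903
SWAP gates: floor(n/2) = floor(43/2) = 21
Total = 43 + 903 + 21
= 967

967


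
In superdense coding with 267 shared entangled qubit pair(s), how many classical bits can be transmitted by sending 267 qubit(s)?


Superdense coding allows 2 classical bits per shared entangled pair.
267 pair(s) -> 2 * 267 = 534 classical bits

534


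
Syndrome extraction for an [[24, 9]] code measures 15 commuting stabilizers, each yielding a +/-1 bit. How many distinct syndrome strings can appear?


Each stabilizer generator gives a binary (+1 or -1) measurement outcome.
With 15 independent generators:
Total syndromes = 2^15
= 32768

32768


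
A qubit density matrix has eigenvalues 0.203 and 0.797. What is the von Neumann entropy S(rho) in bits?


S = -p*log2(p) - (1-p)*log2(1-p)
p = 0.2030, 1-p = 0.7970
= -0.2030 * log2(0.2030) - 0.7970 * log2(0.7970)
= -(-0.4670) - (-0.2609)
= 0.7279

0.7279


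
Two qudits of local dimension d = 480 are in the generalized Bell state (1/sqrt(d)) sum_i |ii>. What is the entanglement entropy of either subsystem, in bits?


For a maximally entangled state in d x d:
S = log2(d) = log2(480)
= 8.9069

8.9069


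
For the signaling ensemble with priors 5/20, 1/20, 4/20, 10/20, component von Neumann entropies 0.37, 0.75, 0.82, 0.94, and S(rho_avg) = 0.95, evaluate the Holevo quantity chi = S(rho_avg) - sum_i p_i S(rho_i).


chi = S(rho) - sum_i p_i * S(rho_i)
Weighted entropy = 5/20 * 0.37 + 1/20 * 0.75 + 4/20 * 0.82 + 10/20 * 0.94
= 0.7640
chi = 0.95 - 0.7640
= 0.1860

0.1860


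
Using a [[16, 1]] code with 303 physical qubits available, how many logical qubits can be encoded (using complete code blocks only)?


Each code block uses 16 physical qubits for 1 logical qubit(s).
Number of complete blocks = floor(303 / 16) = 18
Logical qubits = 18 * 1
= 18

18


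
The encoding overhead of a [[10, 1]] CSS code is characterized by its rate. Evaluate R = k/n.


Code rate R = k/n
= 1/10
= 0.1000

0.1000


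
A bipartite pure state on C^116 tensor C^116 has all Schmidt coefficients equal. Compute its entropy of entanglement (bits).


For a maximally entangled state in d x d:
S = log2(d) = log2(116)
= 6.8580

6.8580


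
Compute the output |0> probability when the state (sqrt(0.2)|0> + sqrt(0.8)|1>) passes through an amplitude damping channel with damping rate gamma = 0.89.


For amplitude damping with parameter gamma on state sqrt(a)|0> + sqrt(b)|1>:
alpha^2 = 0.2, beta^2 = 0.8
P(|0>) = alpha^2 + gamma * beta^2
= 0.2 + 0.89 * 0.8
= 0.2 + 0.7120
= 0.9120

0.9120


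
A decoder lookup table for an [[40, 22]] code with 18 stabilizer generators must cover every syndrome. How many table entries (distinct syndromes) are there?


Each stabilizer generator gives a binary (+1 or -1) measurement outcome.
With 18 independent generators:
Total syndromes = 2^18
= 262144

262144


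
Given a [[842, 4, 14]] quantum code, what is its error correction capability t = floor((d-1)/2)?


Code parameters: [[842, 4, 14]], distance d = 14.
Number of correctable errors = floor((d-1)/2)
= floor((14 - 1)/2)
= floor(13/2)
= 6

6


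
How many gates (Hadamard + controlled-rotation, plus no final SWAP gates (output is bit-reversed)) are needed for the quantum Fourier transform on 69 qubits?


Hadamard gates: 69
Controlled rotations: n*(n-1)/2 = 69*68/2 = 2346
SWAP gates: 0 (omitted)
Total = 69 + 2346
= 2415

2415


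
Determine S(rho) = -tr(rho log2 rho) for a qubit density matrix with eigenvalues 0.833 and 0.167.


S = -p*log2(p) - (1-p)*log2(1-p)
p = 0.8330, 1-p = 0.1670
= -0.8330 * log2(0.8330) - 0.1670 * log2(0.1670)
= -(-0.2196) - (-0.4312)
= 0.6508

0.6508


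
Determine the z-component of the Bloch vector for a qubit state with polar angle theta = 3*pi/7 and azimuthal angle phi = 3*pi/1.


theta = 1.3464, phi = 9.4248
r_z = cos(theta) = 0.2225

0.2225


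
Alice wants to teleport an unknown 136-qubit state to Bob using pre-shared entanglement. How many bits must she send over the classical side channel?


Quantum teleportation requires 2 classical bits per qubit teleported.
136 qubit(s) -> 2 * 136 = 272 classical bits

272


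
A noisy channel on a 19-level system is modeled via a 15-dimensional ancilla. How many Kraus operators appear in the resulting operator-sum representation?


Tracing out the environment in an orthonormal basis {|i>_E} gives Kraus operators K_i = <i|_E U |0>_E.
Number of Kraus operators = dim(H_env) = d_env
= 15

15


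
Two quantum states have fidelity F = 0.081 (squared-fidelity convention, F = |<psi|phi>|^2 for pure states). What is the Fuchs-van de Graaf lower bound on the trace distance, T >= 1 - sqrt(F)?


Fuchs-van de Graaf (squared-fidelity convention): 1 - sqrt(F) <= T <= sqrt(1 - F).
Lower bound: T >= 1 - sqrt(F)
sqrt(F) = sqrt(0.081) = 0.2846
T >= 1 - 0.2846
T >= 0.7154

0.7154


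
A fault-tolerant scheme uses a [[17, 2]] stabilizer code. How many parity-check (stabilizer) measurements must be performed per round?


For an [[n,k]] stabilizer code:
Number of stabilizer generators = n - k
= 17 - 2
= 15

15


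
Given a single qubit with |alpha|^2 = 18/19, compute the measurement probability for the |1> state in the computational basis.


|alpha|^2 = 18/19 = 0.9474
|beta|^2 = 1 - 18/19 = 1/19 = 0.0526
P(|1>) = |beta|^2 = 0.0526

0.0526


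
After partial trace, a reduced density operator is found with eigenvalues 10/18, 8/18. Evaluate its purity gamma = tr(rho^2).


tr(rho^2) = sum of eigenvalues squared
= (10/18)^2 + (8/18)^2
= (100 + 64) / 324
= 164/324
= 0.5062

0.5062


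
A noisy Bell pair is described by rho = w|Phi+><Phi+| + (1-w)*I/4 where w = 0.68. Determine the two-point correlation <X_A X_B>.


|Phi+> = (|00> + |11>)/sqrt(2)
For the pure Bell state, <X_A X_B> = +1 (Bell-state Pauli correlator).
The maximally-mixed part I/4 has tr(I/4 * P tensor P) = 0 for any traceless Pauli P.
So <X_A X_B>_rho = w * (+1) + (1 - w) * 0
= 0.68 * (+1)
= 0.6800

0.6800


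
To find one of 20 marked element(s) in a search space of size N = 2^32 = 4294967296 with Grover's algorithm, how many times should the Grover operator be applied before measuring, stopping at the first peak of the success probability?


After j Grover iterations the success probability is P(j) = sin^2((2j+1)*theta), where sin(theta) = sqrt(k/N).
N = 2^32 = 4294967296, k = 20
sin(theta) = sqrt(k/N) = 6.82393792e-05
theta = arcsin(sqrt(k/N)) = 6.823937925e-05 rad
P(j) reaches its first maximum when (2j+1)*theta is as close as possible to pi/2, i.e. j = round(pi/(4*theta) - 1/2).
pi/(4*theta) - 1/2 = 11508.9564
(For comparison, the common estimate pi/4 * sqrt(N/k) = 11509.4565; the exact maximiser is used here.)
Optimal iterations = 11509

11509


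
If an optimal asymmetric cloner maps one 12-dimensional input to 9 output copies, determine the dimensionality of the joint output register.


Output space = H^(tensor 9) where dim(H) = 12
dim = 12^9
= 144 (after 2 factors)
= 1728 (after 3 factors)
= 20736 (after 4 factors)
= 248832 (after 5 factors)
= 2985984 (after 6 factors)
= 35831808 (after 7 factors)
= 429981696 (after 8 factors)
= 5159780352 (after 9 factors)
= 5159780352

5159780352


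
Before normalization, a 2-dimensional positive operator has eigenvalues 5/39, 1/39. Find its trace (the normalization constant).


tr(M) = sum of eigenvalues
= 5/39 + 1/39
= 6/39
= 0.1538

0.1538


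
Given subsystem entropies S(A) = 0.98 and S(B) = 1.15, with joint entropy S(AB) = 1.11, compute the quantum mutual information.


I(A:B) = S(A) + S(B) - S(AB)
= 0.98 + 1.15 - 1.11
= 1.0200

1.0200


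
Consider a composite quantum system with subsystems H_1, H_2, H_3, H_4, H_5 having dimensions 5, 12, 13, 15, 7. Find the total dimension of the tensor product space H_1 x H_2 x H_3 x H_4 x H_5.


dim(H_1 x H_2 x H_3 x H_4 x H_5) = 5 * 12 * 13 * 15 * 7
= 60 * 13 * 15 * 7
= 780 * 15 * 7
= 11700 * 7
= 81900

81900


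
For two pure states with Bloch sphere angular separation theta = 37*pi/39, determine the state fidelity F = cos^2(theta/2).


For states separated by angle theta on Bloch sphere:
F = cos^2(theta/2)
theta = 37*pi/39 = 2.9805
theta/2 = 1.4902
cos(theta/2) = 0.0805
F = 0.0065

0.0065


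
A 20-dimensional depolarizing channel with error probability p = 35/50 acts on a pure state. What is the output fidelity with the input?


F = (1-p) + p/d
= (1 - 0.7000) + 0.7000/20
= 0.3000 + 0.0350
= 0.3350

0.3350


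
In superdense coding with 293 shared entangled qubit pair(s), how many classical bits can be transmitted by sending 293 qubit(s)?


Superdense coding allows 2 classical bits per shared entangled pair.
293 pair(s) -> 2 * 293 = 586 classical bits

586


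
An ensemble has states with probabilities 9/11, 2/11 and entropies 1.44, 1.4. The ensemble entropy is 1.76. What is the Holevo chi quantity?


chi = S(rho) - sum_i p_i * S(rho_i)
Weighted entropy = 9/11 * 1.44 + 2/11 * 1.4
= 1.4327
chi = 1.76 - 1.4327
= 0.3273

0.3273


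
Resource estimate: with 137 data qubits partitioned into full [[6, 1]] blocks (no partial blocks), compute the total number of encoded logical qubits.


Each code block uses 6 physical qubits for 1 logical qubit(s).
Number of complete blocks = floor(137 / 6) = 22
Logical qubits = 22 * 1
= 22

22


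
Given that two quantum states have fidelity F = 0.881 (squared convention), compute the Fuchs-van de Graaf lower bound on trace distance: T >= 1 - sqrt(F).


Fuchs-van de Graaf (squared-fidelity convention): 1 - sqrt(F) <= T <= sqrt(1 - F).
Lower bound: T >= 1 - sqrt(F)
sqrt(F) = sqrt(0.881) = 0.9386
T >= 1 - 0.9386
T >= 0.0614

0.0614


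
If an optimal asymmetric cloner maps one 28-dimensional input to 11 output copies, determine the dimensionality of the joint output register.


Output space = H^(tensor 11) where dim(H) = 28
dim = 28^11
= 784 (after 2 factors)
= 21952 (after 3 factors)
= 614656 (after 4 factors)
= 17210368 (after 5 factors)
= 481890304 (after 6 factors)
= 13492928512 (after 7 factors)
= 377801998336 (after 8 factors)
= 10578455953408 (after 9 factors)
= 296196766695424 (after 10 factors)
= 8293509467471872 (after 11 factors)
= 8293509467471872

8293509467471872


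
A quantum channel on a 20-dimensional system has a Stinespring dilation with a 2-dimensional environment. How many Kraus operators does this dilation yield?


Tracing out the environment in an orthonormal basis {|i>_E} gives Kraus operators K_i = <i|_E U |0>_E.
Number of Kraus operators = dim(H_env) = d_env
= 2

2


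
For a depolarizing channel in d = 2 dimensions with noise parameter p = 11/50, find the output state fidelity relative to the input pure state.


F = (1-p) + p/d
= (1 - 0.2200) + 0.2200/2
= 0.7800 + 0.1100
= 0.8900

0.8900


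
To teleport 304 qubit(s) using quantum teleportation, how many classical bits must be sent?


Quantum teleportation requires 2 classical bits per qubit teleported.
304 qubit(s) -> 2 * 304 = 608 classical bits

608


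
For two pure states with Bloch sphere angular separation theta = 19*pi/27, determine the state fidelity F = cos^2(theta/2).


For states separated by angle theta on Bloch sphere:
F = cos^2(theta/2)
theta = 19*pi/27 = 2.2108
theta/2 = 1.1054
cos(theta/2) = 0.4488
F = 0.2014

0.2014


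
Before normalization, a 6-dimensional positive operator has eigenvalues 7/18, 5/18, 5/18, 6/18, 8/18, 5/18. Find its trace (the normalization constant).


tr(M) = sum of eigenvalues
= 7/18 + 5/18 + 5/18 + 6/18 + 8/18 + 5/18
= 36/18
= 2.0000

2.0000


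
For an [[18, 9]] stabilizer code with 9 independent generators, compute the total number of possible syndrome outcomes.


Each stabilizer generator gives a binary (+1 or -1) measurement outcome.
With 9 independent generators:
Total syndromes = 2^9
= 512

512


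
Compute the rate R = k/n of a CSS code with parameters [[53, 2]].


Code rate R = k/n
= 2/53
= 0.0377

0.0377


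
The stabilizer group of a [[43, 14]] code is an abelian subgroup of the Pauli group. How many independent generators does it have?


For an [[n,k]] stabilizer code:
Number of stabilizer generators = n - k
= 43 - 14
= 29

29


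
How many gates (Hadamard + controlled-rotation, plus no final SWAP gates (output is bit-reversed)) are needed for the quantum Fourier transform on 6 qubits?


Hadamard gates: 6
Controlled rotations: n*(n-1)/2 = 6*5/2 = 15
SWAP gates: 0 (omitted)
Total = 6 + 15
= 21

21


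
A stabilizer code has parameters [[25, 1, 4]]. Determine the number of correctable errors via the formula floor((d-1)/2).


Code parameters: [[25, 1, 4]], distance d = 4.
Number of correctable errors = floor((d-1)/2)
= floor((4 - 1)/2)
= floor(3/2)
= 1

1


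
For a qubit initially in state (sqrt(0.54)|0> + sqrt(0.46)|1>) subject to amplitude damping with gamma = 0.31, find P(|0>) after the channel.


For amplitude damping with parameter gamma on state sqrt(a)|0> + sqrt(b)|1>:
alpha^2 = 0.54, beta^2 = 0.46
P(|0>) = alpha^2 + gamma * beta^2
= 0.54 + 0.31 * 0.46
= 0.54 + 0.1426
= 0.6826

0.6826


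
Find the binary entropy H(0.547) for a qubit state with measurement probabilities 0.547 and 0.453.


S = -p*log2(p) - (1-p)*log2(1-p)
p = 0.5470, 1-p = 0.4530
= -0.5470 * log2(0.5470) - 0.4530 * log2(0.4530)
= -(-0.4761) - (-0.5175)
= 0.9936

0.9936


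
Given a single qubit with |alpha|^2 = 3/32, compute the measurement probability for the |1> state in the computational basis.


|alpha|^2 = 3/32 = 0.0938
|beta|^2 = 1 - 3/32 = 29/32 = 0.9062
P(|1>) = |beta|^2 = 0.9062

0.9062


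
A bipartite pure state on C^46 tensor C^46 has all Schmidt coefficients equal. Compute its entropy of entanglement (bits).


For a maximally entangled state in d x d:
S = log2(d) = log2(46)
= 5.5236

5.5236


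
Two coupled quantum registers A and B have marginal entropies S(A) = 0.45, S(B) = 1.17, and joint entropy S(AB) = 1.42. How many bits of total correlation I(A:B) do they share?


I(A:B) = S(A) + S(B) - S(AB)
= 0.45 + 1.17 - 1.42
= 0.2000

0.2000


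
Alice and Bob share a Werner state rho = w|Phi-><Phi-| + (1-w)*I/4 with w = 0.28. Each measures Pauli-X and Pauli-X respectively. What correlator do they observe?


|Phi-> = (|00> - |11>)/sqrt(2)
For the pure Bell state, <X_A X_B> = -1 (Bell-state Pauli correlator).
The maximally-mixed part I/4 has tr(I/4 * P tensor P) = 0 for any traceless Pauli P.
So <X_A X_B>_rho = w * (-1) + (1 - w) * 0
= 0.28 * (-1)
= -0.2800

-0.2800


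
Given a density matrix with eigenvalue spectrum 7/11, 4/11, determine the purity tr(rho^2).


tr(rho^2) = sum of eigenvalues squared
= (7/11)^2 + (4/11)^2
= (49 + 16) / 121
= 65/121
= 0.5372

0.5372


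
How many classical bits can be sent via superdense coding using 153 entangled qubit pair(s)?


Superdense coding allows 2 classical bits per shared entangled pair.
153 pair(s) -> 2 * 153 = 306 classical bits

306


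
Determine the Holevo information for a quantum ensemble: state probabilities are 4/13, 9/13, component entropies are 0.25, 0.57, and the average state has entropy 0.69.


chi = S(rho) - sum_i p_i * S(rho_i)
Weighted entropy = 4/13 * 0.25 + 9/13 * 0.57
= 0.4715
chi = 0.69 - 0.4715
= 0.2185

0.2185


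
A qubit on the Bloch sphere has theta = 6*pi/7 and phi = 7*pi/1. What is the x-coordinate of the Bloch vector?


theta = 2.6928, phi = 21.9911
r_x = sin(theta)*cos(phi) = 0.4339 * -1.0000
r_x = -0.4339

-0.4339


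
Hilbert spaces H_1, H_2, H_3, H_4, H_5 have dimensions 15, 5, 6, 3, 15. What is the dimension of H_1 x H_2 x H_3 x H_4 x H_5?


dim(H_1 x H_2 x H_3 x H_4 x H_5) = 15 * 5 * 6 * 3 * 15
= 75 * 6 * 3 * 15
= 450 * 3 * 15
= 1350 * 15
= 20250

20250


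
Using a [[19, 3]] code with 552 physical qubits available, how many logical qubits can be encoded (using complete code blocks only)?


Each code block uses 19 physical qubits for 3 logical qubit(s).
Number of complete blocks = floor(552 / 19) = 29
Logical qubits = 29 * 3
= 87

87


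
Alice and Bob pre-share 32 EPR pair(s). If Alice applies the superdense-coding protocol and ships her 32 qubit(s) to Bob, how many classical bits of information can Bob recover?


Superdense coding allows 2 classical bits per shared entangled pair.
32 pair(s) -> 2 * 32 = 64 classical bits

64


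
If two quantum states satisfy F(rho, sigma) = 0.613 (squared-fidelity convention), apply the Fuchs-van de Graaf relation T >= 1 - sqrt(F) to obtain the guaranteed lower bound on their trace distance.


Fuchs-van de Graaf (squared-fidelity convention): 1 - sqrt(F) <= T <= sqrt(1 - F).
Lower bound: T >= 1 - sqrt(F)
sqrt(F) = sqrt(0.613) = 0.7829
T >= 1 - 0.7829
T >= 0.2171

0.2171


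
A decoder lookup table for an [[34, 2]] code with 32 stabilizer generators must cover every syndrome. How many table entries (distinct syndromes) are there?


Each stabilizer generator gives a binary (+1 or -1) measurement outcome.
With 32 independent generators:
Total syndromes = 2^32
= 4294967296

4294967296


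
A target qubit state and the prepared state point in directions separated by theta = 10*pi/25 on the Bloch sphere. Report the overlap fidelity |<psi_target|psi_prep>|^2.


For states separated by angle theta on Bloch sphere:
F = cos^2(theta/2)
theta = 10*pi/25 = 1.2566
theta/2 = 0.6283
cos(theta/2) = 0.8090
F = 0.6545

0.6545


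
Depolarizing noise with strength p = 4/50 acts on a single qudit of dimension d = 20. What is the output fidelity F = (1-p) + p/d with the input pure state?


F = (1-p) + p/d
= (1 - 0.0800) + 0.0800/20
= 0.9200 + 0.0040
= 0.9240

0.9240


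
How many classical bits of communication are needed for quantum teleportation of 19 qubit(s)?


Quantum teleportation requires 2 classical bits per qubit teleported.
19 qubit(s) -> 2 * 19 = 38 classical bits

38


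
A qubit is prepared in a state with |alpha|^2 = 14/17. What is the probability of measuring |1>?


|alpha|^2 = 14/17 = 0.8235
|beta|^2 = 1 - 14/17 = 3/17 = 0.1765
P(|1>) = |beta|^2 = 0.1765

0.1765


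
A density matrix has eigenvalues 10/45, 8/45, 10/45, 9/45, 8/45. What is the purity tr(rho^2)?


tr(rho^2) = sum of eigenvalues squared
= (10/45)^2 + (8/45)^2 + (10/45)^2 + (9/45)^2 + (8/45)^2
= (100 + 64 + 100 + 81 + 64) / 2025
= 409/2025
= 0.2020

0.2020


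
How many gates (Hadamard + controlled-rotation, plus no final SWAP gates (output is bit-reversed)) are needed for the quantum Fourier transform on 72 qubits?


Hadamard gates: 72
Controlled rotations: n*(n-1)/2 = 72*71/2 = 2556
SWAP gates: 0 (omitted)
Total = 72 + 2556
= 2628

2628


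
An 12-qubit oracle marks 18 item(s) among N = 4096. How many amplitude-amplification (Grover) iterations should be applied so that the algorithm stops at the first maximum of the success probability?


After j Grover iterations the success probability is P(j) = sin^2((2j+1)*theta), where sin(theta) = sqrt(k/N).
N = 2^12 = 4096, k = 18
sin(theta) = sqrt(k/N) = 0.06629126074
theta = arcsin(sqrt(k/N)) = 0.06633991017 rad
P(j) reaches its first maximum when (2j+1)*theta is as close as possible to pi/2, i.e. j = round(pi/(4*theta) - 1/2).
pi/(4*theta) - 1/2 = 11.3390
(For comparison, the common estimate pi/4 * sqrt(N/k) = 11.8477; the exact maximiser is used here.)
Optimal iterations = 11

11


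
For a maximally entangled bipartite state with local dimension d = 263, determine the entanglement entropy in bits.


For a maximally entangled state in d x d:
S = log2(d) = log2(263)
= 8.0389

8.0389


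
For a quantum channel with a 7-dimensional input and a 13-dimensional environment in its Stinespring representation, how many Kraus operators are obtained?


Tracing out the environment in an orthonormal basis {|i>_E} gives Kraus operators K_i = <i|_E U |0>_E.
Number of Kraus operators = dim(H_env) = d_env
= 13

13


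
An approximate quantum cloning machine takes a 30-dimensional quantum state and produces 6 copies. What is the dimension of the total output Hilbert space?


Output space = H^(tensor 6) where dim(H) = 30
dim = 30^6
= 900 (after 2 factors)
= 27000 (after 3 factors)
= 810000 (after 4 factors)
= 24300000 (after 5 factors)
= 729000000 (after 6 factors)
= 729000000

729000000


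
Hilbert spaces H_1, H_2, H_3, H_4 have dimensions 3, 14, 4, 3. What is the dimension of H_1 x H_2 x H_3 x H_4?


dim(H_1 x H_2 x H_3 x H_4) = 3 * 14 * 4 * 3
= 42 * 4 * 3
= 168 * 3
= 504

504


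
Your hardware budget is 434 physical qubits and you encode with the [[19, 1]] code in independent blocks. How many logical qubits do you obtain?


Each code block uses 19 physical qubits for 1 logical qubit(s).
Number of complete blocks = floor(434 / 19) = 22
Logical qubits = 22 * 1
= 22

22


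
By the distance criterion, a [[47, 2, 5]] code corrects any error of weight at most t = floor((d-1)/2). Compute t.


Code parameters: [[47, 2, 5]], distance d = 5.
Number of correctable errors = floor((d-1)/2)
= floor((5 - 1)/2)
= floor(4/2)
= 2

2


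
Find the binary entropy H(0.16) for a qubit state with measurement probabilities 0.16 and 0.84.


S = -p*log2(p) - (1-p)*log2(1-p)
p = 0.1600, 1-p = 0.8400
= -0.1600 * log2(0.1600) - 0.8400 * log2(0.8400)
= -(-0.4230) - (-0.2113)
= 0.6343

0.6343


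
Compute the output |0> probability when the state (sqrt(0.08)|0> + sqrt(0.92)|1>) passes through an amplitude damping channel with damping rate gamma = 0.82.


For amplitude damping with parameter gamma on state sqrt(a)|0> + sqrt(b)|1>:
alpha^2 = 0.08, beta^2 = 0.92
P(|0>) = alpha^2 + gamma * beta^2
= 0.08 + 0.82 * 0.92
= 0.08 + 0.7544
= 0.8344

0.8344


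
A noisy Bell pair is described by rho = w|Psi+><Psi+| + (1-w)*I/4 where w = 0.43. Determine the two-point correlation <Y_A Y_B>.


|Psi+> = (|01> + |10>)/sqrt(2)
For the pure Bell state, <Y_A Y_B> = +1 (Bell-state Pauli correlator).
The maximally-mixed part I/4 has tr(I/4 * P tensor P) = 0 for any traceless Pauli P.
So <Y_A Y_B>_rho = w * (+1) + (1 - w) * 0
= 0.43 * (+1)
= 0.4300

0.4300


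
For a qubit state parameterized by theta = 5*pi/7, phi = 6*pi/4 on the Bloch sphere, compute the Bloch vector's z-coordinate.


theta = 2.2440, phi = 4.7124
r_z = cos(theta) = -0.6235

-0.6235


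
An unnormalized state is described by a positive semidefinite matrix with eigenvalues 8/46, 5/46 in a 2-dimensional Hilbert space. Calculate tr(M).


tr(M) = sum of eigenvalues
= 8/46 + 5/46
= 13/46
= 0.2826

0.2826


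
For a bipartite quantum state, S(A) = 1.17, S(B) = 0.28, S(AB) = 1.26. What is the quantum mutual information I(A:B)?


I(A:B) = S(A) + S(B) - S(AB)
= 1.17 + 0.28 - 1.26
= 0.1900

0.1900


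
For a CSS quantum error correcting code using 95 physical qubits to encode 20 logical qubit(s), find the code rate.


Code rate R = k/n
= 20/95
= 0.2105

0.2105


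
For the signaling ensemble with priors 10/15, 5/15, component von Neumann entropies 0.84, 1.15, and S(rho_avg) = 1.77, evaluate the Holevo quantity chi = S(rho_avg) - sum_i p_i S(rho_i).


chi = S(rho) - sum_i p_i * S(rho_i)
Weighted entropy = 10/15 * 0.84 + 5/15 * 1.15
= 0.9433
chi = 1.77 - 0.9433
= 0.8267

0.8267


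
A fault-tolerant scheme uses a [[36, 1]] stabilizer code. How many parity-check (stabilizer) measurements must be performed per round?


For an [[n,k]] stabilizer code:
Number of stabilizer generators = n - k
= 36 - 1
= 35

35


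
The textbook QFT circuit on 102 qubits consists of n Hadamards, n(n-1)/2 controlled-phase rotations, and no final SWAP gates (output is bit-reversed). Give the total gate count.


Hadamard gates: 102
Controlled rotations: n*(n-1)/2 = 102*101/2 = 5151
SWAP gates: 0 (omitted)
Total = 102 + 5151
= 5253

5253


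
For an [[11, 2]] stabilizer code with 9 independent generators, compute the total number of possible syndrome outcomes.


Each stabilizer generator gives a binary (+1 or -1) measurement outcome.
With 9 independent generators:
Total syndromes = 2^9
= 512

512


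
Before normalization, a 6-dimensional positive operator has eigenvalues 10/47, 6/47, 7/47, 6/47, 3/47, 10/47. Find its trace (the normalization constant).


tr(M) = sum of eigenvalues
= 10/47 + 6/47 + 7/47 + 6/47 + 3/47 + 10/47
= 42/47
= 0.8936

0.8936


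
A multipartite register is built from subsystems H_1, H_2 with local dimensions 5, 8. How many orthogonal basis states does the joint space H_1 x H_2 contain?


dim(H_1 x H_2) = 5 * 8
= 40

40


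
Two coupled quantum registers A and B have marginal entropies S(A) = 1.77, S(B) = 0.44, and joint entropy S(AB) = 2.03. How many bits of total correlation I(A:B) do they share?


I(A:B) = S(A) + S(B) - S(AB)
= 1.77 + 0.44 - 2.03
= 0.1800

0.1800


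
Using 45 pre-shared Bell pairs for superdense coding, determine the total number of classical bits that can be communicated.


Superdense coding allows 2 classical bits per shared entangled pair.
45 pair(s) -> 2 * 45 = 90 classical bits

90


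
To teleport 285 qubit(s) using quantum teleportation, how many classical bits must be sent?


Quantum teleportation requires 2 classical bits per qubit teleported.
285 qubit(s) -> 2 * 285 = 570 classical bits

570


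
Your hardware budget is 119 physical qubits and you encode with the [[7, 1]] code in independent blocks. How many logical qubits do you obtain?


Each code block uses 7 physical qubits for 1 logical qubit(s).
Number of complete blocks = floor(119 / 7) = 17
Logical qubits = 17 * 1
= 17

17


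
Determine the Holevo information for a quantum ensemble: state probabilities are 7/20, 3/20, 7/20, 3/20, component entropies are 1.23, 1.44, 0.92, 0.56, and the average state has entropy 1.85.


chi = S(rho) - sum_i p_i * S(rho_i)
Weighted entropy = 7/20 * 1.23 + 3/20 * 1.44 + 7/20 * 0.92 + 3/20 * 0.56
= 1.0525
chi = 1.85 - 1.0525
= 0.7975

0.7975


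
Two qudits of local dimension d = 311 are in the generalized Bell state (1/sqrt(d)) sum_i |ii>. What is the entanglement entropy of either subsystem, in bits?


For a maximally entangled state in d x d:
S = log2(d) = log2(311)
= 8.2808

8.2808


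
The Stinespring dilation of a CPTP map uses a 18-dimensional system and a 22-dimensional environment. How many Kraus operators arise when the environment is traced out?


Tracing out the environment in an orthonormal basis {|i>_E} gives Kraus operators K_i = <i|_E U |0>_E.
Number of Kraus operators = dim(H_env) = d_env
= 22

22


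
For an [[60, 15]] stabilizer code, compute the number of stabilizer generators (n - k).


For an [[n,k]] stabilizer code:
Number of stabilizer generators = n - k
= 60 - 15
= 45

45


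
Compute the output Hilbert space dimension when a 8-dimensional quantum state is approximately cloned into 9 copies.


Output space = H^(tensor 9) where dim(H) = 8
dim = 8^9
= 64 (after 2 factors)
= 512 (after 3 factors)
= 4096 (after 4 factors)
= 32768 (after 5 factors)
= 262144 (after 6 factors)
= 2097152 (after 7 factors)
= 16777216 (after 8 factors)
= 134217728 (after 9 factors)
= 134217728

134217728


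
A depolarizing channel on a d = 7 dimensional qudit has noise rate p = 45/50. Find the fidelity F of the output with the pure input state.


F = (1-p) + p/d
= (1 - 0.9000) + 0.9000/7
= 0.1000 + 0.1286
= 0.2286

0.2286


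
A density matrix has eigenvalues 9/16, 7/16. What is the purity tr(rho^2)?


tr(rho^2) = sum of eigenvalues squared
= (9/16)^2 + (7/16)^2
= (81 + 49) / 256
= 130/256
= 0.5078

0.5078


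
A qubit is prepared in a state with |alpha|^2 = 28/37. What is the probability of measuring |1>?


|alpha|^2 = 28/37 = 0.7568
|beta|^2 = 1 - 28/37 = 9/37 = 0.2432
P(|1>) = |beta|^2 = 0.2432

0.2432


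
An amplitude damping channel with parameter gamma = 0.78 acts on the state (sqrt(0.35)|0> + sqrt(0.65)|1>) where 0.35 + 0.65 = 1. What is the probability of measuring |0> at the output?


For amplitude damping with parameter gamma on state sqrt(a)|0> + sqrt(b)|1>:
alpha^2 = 0.35, beta^2 = 0.65
P(|0>) = alpha^2 + gamma * beta^2
= 0.35 + 0.78 * 0.65
= 0.35 + 0.5070
= 0.8570

0.8570


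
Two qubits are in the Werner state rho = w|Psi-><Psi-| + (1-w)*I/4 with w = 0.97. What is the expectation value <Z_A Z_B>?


|Psi-> = (|01> - |10>)/sqrt(2)
For the pure Bell state, <Z_A Z_B> = -1 (Bell-state Pauli correlator).
The maximally-mixed part I/4 has tr(I/4 * P tensor P) = 0 for any traceless Pauli P.
So <Z_A Z_B>_rho = w * (-1) + (1 - w) * 0
= 0.97 * (-1)
= -0.9700

-0.9700


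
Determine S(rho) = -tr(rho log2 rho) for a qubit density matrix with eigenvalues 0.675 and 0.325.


S = -p*log2(p) - (1-p)*log2(1-p)
p = 0.6750, 1-p = 0.3250
= -0.6750 * log2(0.6750) - 0.3250 * log2(0.3250)
= -(-0.3828) - (-0.5270)
= 0.9097

0.9097


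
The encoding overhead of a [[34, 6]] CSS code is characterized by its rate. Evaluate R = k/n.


Code rate R = k/n
= 6/34
= 0.1765

0.1765


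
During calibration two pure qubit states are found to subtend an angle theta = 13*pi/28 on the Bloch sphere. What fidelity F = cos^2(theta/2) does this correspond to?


For states separated by angle theta on Bloch sphere:
F = cos^2(theta/2)
theta = 13*pi/28 = 1.4586
theta/2 = 0.7293
cos(theta/2) = 0.7456
F = 0.5560

0.5560


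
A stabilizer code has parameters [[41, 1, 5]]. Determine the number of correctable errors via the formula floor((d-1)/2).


Code parameters: [[41, 1, 5]], distance d = 5.
Number of correctable errors = floor((d-1)/2)
= floor((5 - 1)/2)
= floor(4/2)
= 2

2


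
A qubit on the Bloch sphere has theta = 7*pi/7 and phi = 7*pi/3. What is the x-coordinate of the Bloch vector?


theta = 3.1416, phi = 7.3304
r_x = sin(theta)*cos(phi) = 0.0000 * 0.5000
r_x = 0.0000

0.0000


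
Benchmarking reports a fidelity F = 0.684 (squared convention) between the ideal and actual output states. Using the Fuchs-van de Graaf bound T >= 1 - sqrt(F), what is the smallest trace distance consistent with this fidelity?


Fuchs-van de Graaf (squared-fidelity convention): 1 - sqrt(F) <= T <= sqrt(1 - F).
Lower bound: T >= 1 - sqrt(F)
sqrt(F) = sqrt(0.684) = 0.8270
T >= 1 - 0.8270
T >= 0.1730

0.1730
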